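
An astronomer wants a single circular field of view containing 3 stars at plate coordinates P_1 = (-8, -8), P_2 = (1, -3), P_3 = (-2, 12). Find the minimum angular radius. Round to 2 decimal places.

Side lengths²: P_1P_2² = 106, P_1P_3² = 436, P_2P_3² = 234.
Since P_1P_3² = 436 ≥ 234 + 106 = 340, the angle opposite P_1P_3 is not acute, so the smallest enclosing circle has P_1P_3 as diameter.
Centre = midpoint of P_1P_3 = (-5, 2), r² = 436/4 = 109.
r = √109 ≈ 10.44.

10.44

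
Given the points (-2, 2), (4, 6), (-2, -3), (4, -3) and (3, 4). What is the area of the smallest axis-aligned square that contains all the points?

81

The bounding box has width 6 and height 9.
An axis-aligned square enclosing the set must have side ≥ max(width, height).
So the minimum side is max(6, 9) = 9.
Area = 9² = 81.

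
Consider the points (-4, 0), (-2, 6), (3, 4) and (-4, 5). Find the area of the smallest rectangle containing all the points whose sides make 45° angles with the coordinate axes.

In coordinates u = x + y, v = x − y the rectangle is axis-aligned; the map (x,y)→(u,v) scales areas by 2.
u-values: -4, 4, 7, 1; range = 7 − (-4) = 11.
v-values: -4, -8, -1, -9; range = -1 − (-9) = 8.
Area = (11 × 8) / 2 = 44.

44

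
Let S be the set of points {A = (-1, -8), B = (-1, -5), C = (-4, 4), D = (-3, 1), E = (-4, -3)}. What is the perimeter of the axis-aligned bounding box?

30

Width = max x − min x = -1 − (-4) = 3.
Height = max y − min y = 4 − (-8) = 12.
Perimeter = 2(3 + 12) = 30.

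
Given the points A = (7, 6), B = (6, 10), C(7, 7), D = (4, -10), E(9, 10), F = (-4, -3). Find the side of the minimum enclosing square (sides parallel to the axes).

The bounding box has width 13 and height 20.
An axis-aligned square enclosing the set must have side ≥ max(width, height).
So the minimum side is max(13, 20) = 20.

20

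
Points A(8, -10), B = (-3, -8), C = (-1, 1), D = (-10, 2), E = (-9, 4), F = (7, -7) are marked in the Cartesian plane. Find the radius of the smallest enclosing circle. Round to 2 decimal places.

The minimum enclosing circle of a finite set is fixed by two of the points (as a diameter) or three (as a circumcircle).
The farthest pair is A–E with squared distance 485. The circle on this segment as diameter has centre (-0.5, -3) and r² = 485/4 = 121.25.
Check B: distance² to centre = 31.25 ≤ 121.25, so it lies inside.
All remaining points lie in this disk, and no smaller disk contains both endpoints, so this is the minimum enclosing circle.
r = √(121.25) ≈ 11.01.

11.01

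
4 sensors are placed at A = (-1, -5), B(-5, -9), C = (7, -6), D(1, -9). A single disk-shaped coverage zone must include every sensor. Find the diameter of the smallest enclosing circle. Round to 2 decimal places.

12.37

A smallest enclosing disk is always determined by at most three of the input points on its boundary.
The farthest pair is B–C with squared distance 153. The circle on this segment as diameter has centre (1, -7.5) and r² = 153/4 = 38.25.
Check A: distance² to centre = 10.25 ≤ 38.25, so it lies inside.
All remaining points lie in this disk, and no smaller disk contains both endpoints, so this is the minimum enclosing circle.
Diameter = 2r = 2√(38.25) ≈ 12.37.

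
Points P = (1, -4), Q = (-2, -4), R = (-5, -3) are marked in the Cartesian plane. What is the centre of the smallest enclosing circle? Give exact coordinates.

(-2, -3.5)

Side lengths²: PQ² = 9, PR² = 37, QR² = 10.
Since PR² = 37 ≥ 10 + 9 = 19, the angle opposite PR is not acute, so the smallest enclosing circle has PR as diameter.
Centre = midpoint of PR = (-2, -3.5), r² = 37/4 = 9.25.
Centre = (-2, -3.5).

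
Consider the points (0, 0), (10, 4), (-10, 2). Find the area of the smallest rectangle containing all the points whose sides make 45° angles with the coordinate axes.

In coordinates u = x + y, v = x − y the rectangle is axis-aligned; the map (x,y)→(u,v) scales areas by 2.
u-values: 0, 14, -8; range = 14 − (-8) = 22.
v-values: 0, 6, -12; range = 6 − (-12) = 18.
Area = (22 × 18) / 2 = 198.

198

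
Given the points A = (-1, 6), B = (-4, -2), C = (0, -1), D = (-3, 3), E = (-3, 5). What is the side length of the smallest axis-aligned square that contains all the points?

8

The bounding box has width 4 and height 8.
An axis-aligned square enclosing the set must have side ≥ max(width, height).
So the minimum side is max(4, 8) = 8.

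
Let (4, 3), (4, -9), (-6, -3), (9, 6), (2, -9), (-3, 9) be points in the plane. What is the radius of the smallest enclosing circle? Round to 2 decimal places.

By Welzl's lemma the MEC is supported by two points (diametrically opposite) or three points (on a circumcircle).
The minimum enclosing circle is determined by three boundary points: (4, -9), (9, 6), (-3, 9).
Their circumcentre is (31/26, 7/26) with r² = 31705/338.
The farthest remaining point (2, -9) is at distance² 29261/338 ≤ 31705/338.
r = √(31705/338) ≈ 9.69.

9.69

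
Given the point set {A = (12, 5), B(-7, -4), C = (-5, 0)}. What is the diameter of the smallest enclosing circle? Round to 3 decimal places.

21.024

Side lengths²: AB² = 442, AC² = 314, BC² = 20.
Since AB² = 442 ≥ 314 + 20 = 334, the angle opposite AB is not acute, so the smallest enclosing circle has AB as diameter.
Centre = midpoint of AB = (2.5, 0.5), r² = 442/4 = 110.5.
Diameter = 2r = 2√(110.5) ≈ 21.024.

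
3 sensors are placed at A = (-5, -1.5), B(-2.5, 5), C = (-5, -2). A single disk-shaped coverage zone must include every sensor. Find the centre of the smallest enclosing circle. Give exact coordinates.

(-3.75, 1.5)

Side lengths²: AB² = 48.5, AC² = 0.25, BC² = 55.25.
Since BC² = 55.25 ≥ 48.5 + 0.25 = 48.75, the angle opposite BC is not acute, so the smallest enclosing circle has BC as diameter.
Centre = midpoint of BC = (-3.75, 1.5), r² = 55.25/4 = 13.8125.
Centre = (-3.75, 1.5).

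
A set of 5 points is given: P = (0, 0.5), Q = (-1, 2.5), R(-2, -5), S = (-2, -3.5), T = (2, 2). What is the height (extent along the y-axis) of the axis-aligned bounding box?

max y = 2.5, min y = -5, so height = 7.5.

7.5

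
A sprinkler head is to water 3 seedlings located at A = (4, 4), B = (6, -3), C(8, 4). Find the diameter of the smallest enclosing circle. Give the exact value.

Side lengths²: AB² = 53, AC² = 16, BC² = 53.
Since BC² = 53 < 53 + 16 = 69, the triangle is acute, so the smallest enclosing circle is the circumcircle.
Circumcentre = (6, 11/14), r² = 2809/196.
Diameter = 2r = 2√(2809/196) = 53/7.

53/7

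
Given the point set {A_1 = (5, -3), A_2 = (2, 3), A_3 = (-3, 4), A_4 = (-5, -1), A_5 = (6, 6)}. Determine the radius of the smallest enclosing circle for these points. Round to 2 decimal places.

By Welzl's lemma the MEC is supported by two points (diametrically opposite) or three points (on a circumcircle).
The minimum enclosing circle is determined by three boundary points: A_1, A_4, A_5.
Their circumcentre is (37/46, 93/46) with r² = 45305/1058.
The farthest remaining point A_3 is at distance² 19453/1058 ≤ 45305/1058.
r = √(45305/1058) ≈ 6.54.

6.54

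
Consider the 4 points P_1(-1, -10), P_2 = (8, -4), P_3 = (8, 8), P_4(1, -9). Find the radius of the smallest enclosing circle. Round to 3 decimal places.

10.062

The farthest pair is P_1–P_3 with squared distance 405. The circle on this segment as diameter has centre (3.5, -1) and r² = 405/4 = 101.25.
Check P_2: distance² to centre = 29.25 ≤ 101.25, so it lies inside.
All remaining points lie in this disk, and no smaller disk contains both endpoints, so this is the minimum enclosing circle.
r = √(101.25) ≈ 10.062.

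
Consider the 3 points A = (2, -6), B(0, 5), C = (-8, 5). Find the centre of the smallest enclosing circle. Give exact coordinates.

(-3, -0.5)

Side lengths²: AB² = 125, AC² = 221, BC² = 64.
Since AC² = 221 ≥ 125 + 64 = 189, the angle opposite AC is not acute, so the smallest enclosing circle has AC as diameter.
Centre = midpoint of AC = (-3, -0.5), r² = 221/4 = 55.25.
Centre = (-3, -0.5).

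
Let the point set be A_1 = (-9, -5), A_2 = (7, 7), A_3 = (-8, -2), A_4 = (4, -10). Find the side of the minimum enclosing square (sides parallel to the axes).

17

The bounding box has width 16 and height 17.
An axis-aligned square enclosing the set must have side ≥ max(width, height).
So the minimum side is max(16, 17) = 17.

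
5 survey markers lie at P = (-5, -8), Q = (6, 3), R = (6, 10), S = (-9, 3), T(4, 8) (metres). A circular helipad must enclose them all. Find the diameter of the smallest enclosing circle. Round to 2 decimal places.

A smallest enclosing disk is always determined by at most three of the input points on its boundary.
The farthest pair is P–R with squared distance 445. The circle on this segment as diameter has centre (0.5, 1) and r² = 445/4 = 111.25.
Check Q: distance² to centre = 34.25 ≤ 111.25, so it lies inside.
All remaining points lie in this disk, and no smaller disk contains both endpoints, so this is the minimum enclosing circle.
Diameter = 2r = 2√(111.25) ≈ 21.10.

21.10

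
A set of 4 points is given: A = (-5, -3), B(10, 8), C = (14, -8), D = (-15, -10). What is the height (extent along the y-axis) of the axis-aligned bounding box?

18

max y = 8, min y = -10, so height = 18.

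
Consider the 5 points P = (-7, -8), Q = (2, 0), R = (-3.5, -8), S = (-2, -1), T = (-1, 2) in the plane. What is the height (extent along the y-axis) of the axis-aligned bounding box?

10

max y = 2, min y = -8, so height = 10.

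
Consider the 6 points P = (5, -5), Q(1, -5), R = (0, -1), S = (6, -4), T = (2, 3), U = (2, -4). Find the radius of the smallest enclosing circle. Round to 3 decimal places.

4.305

The minimum enclosing circle is determined by three boundary points: P, Q, T.
Their circumcentre is (3, -1.1875) with r² = 18.53515625.
The farthest remaining point S is at distance² 16.91015625 ≤ 18.53515625.
r = √(18.53515625) ≈ 4.305.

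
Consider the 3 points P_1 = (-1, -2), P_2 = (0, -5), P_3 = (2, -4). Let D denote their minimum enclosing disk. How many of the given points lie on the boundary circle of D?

3

Side lengths²: P_1P_2² = 10, P_1P_3² = 13, P_2P_3² = 5.
Since P_1P_3² = 13 < 10 + 5 = 15, the triangle is acute, so the smallest enclosing circle is the circumcircle.
Circumcentre = (5/14, -45/14), r² = 325/98.
The points at distance exactly r from the centre are P_1, P_2, P_3 — 3 points.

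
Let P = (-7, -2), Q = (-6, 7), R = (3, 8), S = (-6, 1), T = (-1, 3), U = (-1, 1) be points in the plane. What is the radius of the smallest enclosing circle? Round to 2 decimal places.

The farthest pair is P–R with squared distance 200. The circle on this segment as diameter has centre (-2, 3) and r² = 200/4 = 50.
Check Q: distance² to centre = 32 ≤ 50, so it lies inside.
All remaining points lie in this disk, and no smaller disk contains both endpoints, so this is the minimum enclosing circle.
r = √50 ≈ 7.07.

7.07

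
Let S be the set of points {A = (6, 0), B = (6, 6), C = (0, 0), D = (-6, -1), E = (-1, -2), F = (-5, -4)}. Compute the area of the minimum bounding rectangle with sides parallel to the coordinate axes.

x ranges over [-6, 6], width 12.
y ranges over [-4, 6], height 10.
Area = 12 × 10 = 120.

120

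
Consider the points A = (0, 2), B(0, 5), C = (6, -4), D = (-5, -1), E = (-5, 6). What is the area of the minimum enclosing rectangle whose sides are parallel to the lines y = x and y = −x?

In coordinates u = x + y, v = x − y the rectangle is axis-aligned; the map (x,y)→(u,v) scales areas by 2.
u-values: 2, 5, 2, -6, 1; range = 5 − (-6) = 11.
v-values: -2, -5, 10, -4, -11; range = 10 − (-11) = 21.
Area = (11 × 21) / 2 = 115.5.

115.5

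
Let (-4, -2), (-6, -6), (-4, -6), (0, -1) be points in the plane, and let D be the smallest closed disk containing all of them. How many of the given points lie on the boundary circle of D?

2

By Welzl's lemma the MEC is supported by two points (diametrically opposite) or three points (on a circumcircle).
The farthest pair is (-6, -6)–(0, -1) with squared distance 61. The circle on this segment as diameter has centre (-3, -3.5) and r² = 61/4 = 15.25.
Check (-4, -2): distance² to centre = 3.25 ≤ 15.25, so it lies inside.
All remaining points lie in this disk, and no smaller disk contains both endpoints, so this is the minimum enclosing circle.
The points at distance exactly r from the centre are (-6, -6), (0, -1) — 2 points.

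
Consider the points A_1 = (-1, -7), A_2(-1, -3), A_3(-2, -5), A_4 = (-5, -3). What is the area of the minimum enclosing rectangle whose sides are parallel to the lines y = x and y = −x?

In coordinates u = x + y, v = x − y the rectangle is axis-aligned; the map (x,y)→(u,v) scales areas by 2.
u-values: -8, -4, -7, -8; range = -4 − (-8) = 4.
v-values: 6, 2, 3, -2; range = 6 − (-2) = 8.
Area = (4 × 8) / 2 = 16.

16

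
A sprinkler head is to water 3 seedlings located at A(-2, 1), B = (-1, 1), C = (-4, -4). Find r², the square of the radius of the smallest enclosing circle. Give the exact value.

8.5

Side lengths²: AB² = 1, AC² = 29, BC² = 34.
Since BC² = 34 ≥ 29 + 1 = 30, the angle opposite BC is not acute, so the smallest enclosing circle has BC as diameter.
Centre = midpoint of BC = (-2.5, -1.5), r² = 34/4 = 8.5.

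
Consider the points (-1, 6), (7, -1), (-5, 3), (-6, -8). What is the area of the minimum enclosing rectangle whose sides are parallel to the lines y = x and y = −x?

In coordinates u = x + y, v = x − y the rectangle is axis-aligned; the map (x,y)→(u,v) scales areas by 2.
u-values: 5, 6, -2, -14; range = 6 − (-14) = 20.
v-values: -7, 8, -8, 2; range = 8 − (-8) = 16.
Area = (20 × 16) / 2 = 160.

160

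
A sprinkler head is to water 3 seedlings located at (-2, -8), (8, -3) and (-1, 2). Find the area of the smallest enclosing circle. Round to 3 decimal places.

116.461

Call the three points A, B, C in the order given.
Side lengths²: AB² = 125, AC² = 101, BC² = 106.
Since AB² = 125 < 106 + 101 = 207, the triangle is acute, so the smallest enclosing circle is the circumcircle.
Circumcentre = (73/38, -127/38), r² = 26765/722.
Area = π·r² = π·26765/722 ≈ 116.461.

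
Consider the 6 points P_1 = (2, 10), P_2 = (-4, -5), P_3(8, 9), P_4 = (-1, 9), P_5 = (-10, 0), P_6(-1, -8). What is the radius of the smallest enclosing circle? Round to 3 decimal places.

The minimum enclosing circle of a finite set is fixed by two of the points (as a diameter) or three (as a circumcircle).
The minimum enclosing circle is determined by three boundary points: P_3, P_5, P_6.
Their circumcentre is (0.1, 2.3) with r² = 107.3.
The farthest remaining point P_2 is at distance² 70.1 ≤ 107.3.
r = √(107.3) ≈ 10.359.

10.359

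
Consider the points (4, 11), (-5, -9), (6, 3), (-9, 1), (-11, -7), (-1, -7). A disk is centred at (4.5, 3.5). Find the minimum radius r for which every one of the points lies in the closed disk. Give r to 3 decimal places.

18.722

The required radius is the distance from (4.5, 3.5) to the farthest point.
Squared distances: 56.5, 246.5, 2.5, 188.5, 350.5, 140.5.
Maximum is 350.5, attained at (-11, -7).
r = √(350.5) ≈ 18.722.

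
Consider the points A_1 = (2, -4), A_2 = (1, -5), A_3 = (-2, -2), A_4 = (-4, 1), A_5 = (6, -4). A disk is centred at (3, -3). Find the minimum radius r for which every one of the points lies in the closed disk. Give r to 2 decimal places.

8.06

The required radius is the distance from (3, -3) to the farthest point.
Squared distances: 2, 8, 26, 65, 10.
Maximum is 65, attained at A_4.
r = √65 ≈ 8.06.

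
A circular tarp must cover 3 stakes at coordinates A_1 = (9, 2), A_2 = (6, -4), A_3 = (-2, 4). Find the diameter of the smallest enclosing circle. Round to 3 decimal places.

11.785

Side lengths²: A_1A_2² = 45, A_1A_3² = 125, A_2A_3² = 128.
Since A_2A_3² = 128 < 125 + 45 = 170, the triangle is acute, so the smallest enclosing circle is the circumcircle.
Circumcentre = (19/6, 7/6), r² = 625/18.
Diameter = 2r = 2√(625/18) ≈ 11.785.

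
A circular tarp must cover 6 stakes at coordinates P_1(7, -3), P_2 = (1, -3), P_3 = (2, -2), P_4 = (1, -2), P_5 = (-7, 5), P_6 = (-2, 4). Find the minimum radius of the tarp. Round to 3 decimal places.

8.062

The minimum enclosing circle of a finite set is fixed by two of the points (as a diameter) or three (as a circumcircle).
The farthest pair is P_1–P_5 with squared distance 260. The circle on this segment as diameter has centre (0, 1) and r² = 260/4 = 65.
Check P_2: distance² to centre = 17 ≤ 65, so it lies inside.
All remaining points lie in this disk, and no smaller disk contains both endpoints, so this is the minimum enclosing circle.
r = √65 ≈ 8.062.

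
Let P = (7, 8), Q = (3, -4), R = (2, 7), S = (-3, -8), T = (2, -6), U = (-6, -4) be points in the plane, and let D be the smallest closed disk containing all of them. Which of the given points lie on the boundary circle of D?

By Welzl's lemma the MEC is supported by two points (diametrically opposite) or three points (on a circumcircle).
The farthest pair is P–S with squared distance 356. The circle on this segment as diameter has centre (2, 0) and r² = 356/4 = 89.
Check Q: distance² to centre = 17 ≤ 89, so it lies inside.
All remaining points lie in this disk, and no smaller disk contains both endpoints, so this is the minimum enclosing circle.
The points at distance exactly r from the centre are P, S — 2 points.

P, S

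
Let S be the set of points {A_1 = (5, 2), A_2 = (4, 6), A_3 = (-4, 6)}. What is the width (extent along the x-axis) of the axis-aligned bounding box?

max x = 5, min x = -4, so width = 9.

9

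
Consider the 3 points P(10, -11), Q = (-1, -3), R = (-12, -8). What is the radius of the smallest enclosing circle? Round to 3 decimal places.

Side lengths²: PQ² = 185, PR² = 493, QR² = 146.
Since PR² = 493 ≥ 185 + 146 = 331, the angle opposite PR is not acute, so the smallest enclosing circle has PR as diameter.
Centre = midpoint of PR = (-1, -9.5), r² = 493/4 = 123.25.
r = √(123.25) ≈ 11.102.

11.102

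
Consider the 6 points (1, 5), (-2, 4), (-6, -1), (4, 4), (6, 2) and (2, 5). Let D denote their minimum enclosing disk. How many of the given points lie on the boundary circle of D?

By Welzl's lemma the MEC is supported by two points (diametrically opposite) or three points (on a circumcircle).
The farthest pair is (-6, -1)–(6, 2) with squared distance 153. The circle on this segment as diameter has centre (0, 0.5) and r² = 153/4 = 38.25.
Check (1, 5): distance² to centre = 21.25 ≤ 38.25, so it lies inside.
All remaining points lie in this disk, and no smaller disk contains both endpoints, so this is the minimum enclosing circle.
The points at distance exactly r from the centre are (-6, -1), (6, 2) — 2 points.

2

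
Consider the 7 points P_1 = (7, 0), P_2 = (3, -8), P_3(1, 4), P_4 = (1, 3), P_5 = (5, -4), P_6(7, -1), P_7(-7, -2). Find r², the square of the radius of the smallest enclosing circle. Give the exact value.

8500/169

The minimum enclosing circle is determined by three boundary points: P_1, P_2, P_7.
Their circumcentre is (1/13, -20/13) with r² = 8500/169.
The farthest remaining point P_6 is at distance² 8149/169 ≤ 8500/169.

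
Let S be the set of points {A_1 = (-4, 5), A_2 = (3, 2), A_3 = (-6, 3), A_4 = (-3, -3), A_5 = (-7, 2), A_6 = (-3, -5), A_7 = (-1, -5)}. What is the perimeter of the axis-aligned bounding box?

Width = max x − min x = 3 − (-7) = 10.
Height = max y − min y = 5 − (-5) = 10.
Perimeter = 2(10 + 10) = 40.

40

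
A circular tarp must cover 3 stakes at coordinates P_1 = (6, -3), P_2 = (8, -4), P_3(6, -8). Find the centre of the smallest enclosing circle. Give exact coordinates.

(6, -5.5)

Side lengths²: P_1P_2² = 5, P_1P_3² = 25, P_2P_3² = 20.
Since P_1P_3² = 25 ≥ 20 + 5 = 25, the angle opposite P_1P_3 is not acute, so the smallest enclosing circle has P_1P_3 as diameter.
Centre = midpoint of P_1P_3 = (6, -5.5), r² = 25/4 = 6.25.
Centre = (6, -5.5).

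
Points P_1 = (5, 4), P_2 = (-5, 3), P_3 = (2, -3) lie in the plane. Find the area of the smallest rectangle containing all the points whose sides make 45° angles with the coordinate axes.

71.5

In coordinates u = x + y, v = x − y the rectangle is axis-aligned; the map (x,y)→(u,v) scales areas by 2.
u-values: 9, -2, -1; range = 9 − (-2) = 11.
v-values: 1, -8, 5; range = 5 − (-8) = 13.
Area = (11 × 13) / 2 = 71.5.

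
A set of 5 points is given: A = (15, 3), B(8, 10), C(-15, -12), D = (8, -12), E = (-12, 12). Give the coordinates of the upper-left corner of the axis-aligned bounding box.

x-range [-15, 15], y-range [-12, 12].
The upper-left corner is (-15, 12).

(-15, 12)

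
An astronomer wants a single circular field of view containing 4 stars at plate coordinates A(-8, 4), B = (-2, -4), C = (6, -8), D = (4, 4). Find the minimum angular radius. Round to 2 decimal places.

The minimum enclosing circle of a finite set is fixed by two of the points (as a diameter) or three (as a circumcircle).
The farthest pair is A–C with squared distance 340. The circle on this segment as diameter has centre (-1, -2) and r² = 340/4 = 85.
Check B: distance² to centre = 5 ≤ 85, so it lies inside.
All remaining points lie in this disk, and no smaller disk contains both endpoints, so this is the minimum enclosing circle.
r = √85 ≈ 9.22.

9.22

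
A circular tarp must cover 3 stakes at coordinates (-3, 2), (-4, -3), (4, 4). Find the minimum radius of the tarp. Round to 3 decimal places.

Call the three points A, B, C in the order given.
Side lengths²: AB² = 26, AC² = 53, BC² = 113.
Since BC² = 113 ≥ 53 + 26 = 79, the angle opposite BC is not acute, so the smallest enclosing circle has BC as diameter.
Centre = midpoint of BC = (0, 0.5), r² = 113/4 = 28.25.
r = √(28.25) ≈ 5.315.

5.315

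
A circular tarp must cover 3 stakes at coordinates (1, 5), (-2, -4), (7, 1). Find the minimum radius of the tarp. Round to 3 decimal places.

Call the three points A, B, C in the order given.
Side lengths²: AB² = 90, AC² = 52, BC² = 106.
Since BC² = 106 < 90 + 52 = 142, the triangle is acute, so the smallest enclosing circle is the circumcircle.
Circumcentre = (20/11, -3/11), r² = 3445/121.
r = √(3445/121) ≈ 5.336.

5.336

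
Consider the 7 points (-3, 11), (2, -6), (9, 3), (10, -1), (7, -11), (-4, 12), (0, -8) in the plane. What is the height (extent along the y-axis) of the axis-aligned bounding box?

max y = 12, min y = -11, so height = 23.

23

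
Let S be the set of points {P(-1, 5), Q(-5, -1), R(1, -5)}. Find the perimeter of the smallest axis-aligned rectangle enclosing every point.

Width = max x − min x = 1 − (-5) = 6.
Height = max y − min y = 5 − (-5) = 10.
Perimeter = 2(6 + 10) = 32.

32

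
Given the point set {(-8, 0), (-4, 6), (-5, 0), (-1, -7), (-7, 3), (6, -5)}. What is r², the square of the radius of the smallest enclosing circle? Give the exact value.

58.703125

The minimum enclosing circle is determined by three boundary points: (-8, 0), (-4, 6), (6, -5).
Their circumcentre is (-0.375, -0.75) with r² = 58.703125.
The farthest remaining point (-7, 3) is at distance² 57.953125 ≤ 58.703125.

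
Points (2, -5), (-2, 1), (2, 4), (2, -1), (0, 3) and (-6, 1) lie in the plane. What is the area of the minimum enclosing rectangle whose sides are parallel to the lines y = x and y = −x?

77

In coordinates u = x + y, v = x − y the rectangle is axis-aligned; the map (x,y)→(u,v) scales areas by 2.
u-values: -3, -1, 6, 1, 3, -5; range = 6 − (-5) = 11.
v-values: 7, -3, -2, 3, -3, -7; range = 7 − (-7) = 14.
Area = (11 × 14) / 2 = 77.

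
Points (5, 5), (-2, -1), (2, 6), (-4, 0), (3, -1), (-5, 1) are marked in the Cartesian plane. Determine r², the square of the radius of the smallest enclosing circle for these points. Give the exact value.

29

By Welzl's lemma the MEC is supported by two points (diametrically opposite) or three points (on a circumcircle).
The farthest pair is (5, 5)–(-5, 1) with squared distance 116. The circle on this segment as diameter has centre (0, 3) and r² = 116/4 = 29.
Check (-2, -1): distance² to centre = 20 ≤ 29, so it lies inside.
All remaining points lie in this disk, and no smaller disk contains both endpoints, so this is the minimum enclosing circle.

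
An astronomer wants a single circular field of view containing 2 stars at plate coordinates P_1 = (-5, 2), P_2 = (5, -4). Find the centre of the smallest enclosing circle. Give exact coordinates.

(0, -1)

The smallest circle enclosing two points has them as diameter endpoints.
Centre = midpoint = (0, -1); r² = |P_1P_2|²/4 = 136/4 = 34.
Centre = (0, -1).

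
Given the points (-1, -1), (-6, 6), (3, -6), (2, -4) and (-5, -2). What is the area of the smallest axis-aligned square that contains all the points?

The bounding box has width 9 and height 12.
An axis-aligned square enclosing the set must have side ≥ max(width, height).
So the minimum side is max(9, 12) = 12.
Area = 12² = 144.

144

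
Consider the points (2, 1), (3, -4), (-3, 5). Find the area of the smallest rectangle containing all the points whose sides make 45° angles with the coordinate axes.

In coordinates u = x + y, v = x − y the rectangle is axis-aligned; the map (x,y)→(u,v) scales areas by 2.
u-values: 3, -1, 2; range = 3 − (-1) = 4.
v-values: 1, 7, -8; range = 7 − (-8) = 15.
Area = (4 × 15) / 2 = 30.

30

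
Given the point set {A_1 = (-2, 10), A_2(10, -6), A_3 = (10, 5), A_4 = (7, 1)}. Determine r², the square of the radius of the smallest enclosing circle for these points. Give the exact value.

A smallest enclosing disk is always determined by at most three of the input points on its boundary.
The farthest pair is A_1–A_2 with squared distance 400. The circle on this segment as diameter has centre (4, 2) and r² = 400/4 = 100.
Check A_3: distance² to centre = 45 ≤ 100, so it lies inside.
All remaining points lie in this disk, and no smaller disk contains both endpoints, so this is the minimum enclosing circle.

100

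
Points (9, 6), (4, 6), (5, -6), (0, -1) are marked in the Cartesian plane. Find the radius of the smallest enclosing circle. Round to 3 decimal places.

6.374

The minimum enclosing circle is determined by three boundary points: (9, 6), (5, -6), (0, -1).
Their circumcentre is (6.25, 0.25) with r² = 40.625.
The farthest remaining point (4, 6) is at distance² 38.125 ≤ 40.625.
r = √(40.625) ≈ 6.374.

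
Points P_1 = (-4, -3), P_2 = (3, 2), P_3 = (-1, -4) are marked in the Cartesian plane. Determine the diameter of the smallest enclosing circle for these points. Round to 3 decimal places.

8.602

Side lengths²: P_1P_2² = 74, P_1P_3² = 10, P_2P_3² = 52.
Since P_1P_2² = 74 ≥ 52 + 10 = 62, the angle opposite P_1P_2 is not acute, so the smallest enclosing circle has P_1P_2 as diameter.
Centre = midpoint of P_1P_2 = (-0.5, -0.5), r² = 74/4 = 18.5.
Diameter = 2r = 2√(18.5) ≈ 8.602.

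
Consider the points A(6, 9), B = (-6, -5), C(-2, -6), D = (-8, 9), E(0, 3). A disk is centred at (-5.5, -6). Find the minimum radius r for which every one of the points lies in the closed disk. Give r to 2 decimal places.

18.90

The required radius is the distance from (-5.5, -6) to the farthest point.
Squared distances: 357.25, 1.25, 12.25, 231.25, 111.25.
Maximum is 357.25, attained at A.
r = √(357.25) ≈ 18.90.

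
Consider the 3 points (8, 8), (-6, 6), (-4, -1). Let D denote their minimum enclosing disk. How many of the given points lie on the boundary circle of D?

Call the three points A, B, C in the order given.
Side lengths²: AB² = 200, AC² = 225, BC² = 53.
Since AC² = 225 < 200 + 53 = 253, the triangle is acute, so the smallest enclosing circle is the circumcircle.
Circumcentre = (47/34, 147/34), r² = 33125/578.
The points at distance exactly r from the centre are (8, 8), (-6, 6), (-4, -1) — 3 points.

3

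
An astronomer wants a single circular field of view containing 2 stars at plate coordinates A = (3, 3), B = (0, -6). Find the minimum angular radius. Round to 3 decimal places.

The smallest circle enclosing two points has them as diameter endpoints.
Centre = midpoint = (1.5, -1.5); r² = |AB|²/4 = 90/4 = 22.5.
r = √(22.5) ≈ 4.743.

4.743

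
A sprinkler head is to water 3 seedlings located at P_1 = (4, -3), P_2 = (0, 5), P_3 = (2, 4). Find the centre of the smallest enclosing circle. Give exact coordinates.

(2, 1)

Side lengths²: P_1P_2² = 80, P_1P_3² = 53, P_2P_3² = 5.
Since P_1P_2² = 80 ≥ 53 + 5 = 58, the angle opposite P_1P_2 is not acute, so the smallest enclosing circle has P_1P_2 as diameter.
Centre = midpoint of P_1P_2 = (2, 1), r² = 80/4 = 20.
Centre = (2, 1).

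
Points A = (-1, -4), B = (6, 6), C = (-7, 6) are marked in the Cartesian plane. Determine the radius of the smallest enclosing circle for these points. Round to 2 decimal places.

7.12

Side lengths²: AB² = 149, AC² = 136, BC² = 169.
Since BC² = 169 < 149 + 136 = 285, the triangle is acute, so the smallest enclosing circle is the circumcircle.
Circumcentre = (-0.5, 3.1), r² = 50.66.
r = √(50.66) ≈ 7.12.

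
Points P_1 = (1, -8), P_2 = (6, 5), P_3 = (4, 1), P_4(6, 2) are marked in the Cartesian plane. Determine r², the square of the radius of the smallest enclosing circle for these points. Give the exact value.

48.5

A smallest enclosing disk is always determined by at most three of the input points on its boundary.
The farthest pair is P_1–P_2 with squared distance 194. The circle on this segment as diameter has centre (3.5, -1.5) and r² = 194/4 = 48.5.
Check P_3: distance² to centre = 6.5 ≤ 48.5, so it lies inside.
All remaining points lie in this disk, and no smaller disk contains both endpoints, so this is the minimum enclosing circle.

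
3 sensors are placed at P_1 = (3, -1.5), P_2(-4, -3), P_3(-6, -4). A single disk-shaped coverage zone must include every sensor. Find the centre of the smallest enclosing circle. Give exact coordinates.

(-1.5, -2.75)

Side lengths²: P_1P_2² = 51.25, P_1P_3² = 87.25, P_2P_3² = 5.
Since P_1P_3² = 87.25 ≥ 51.25 + 5 = 56.25, the angle opposite P_1P_3 is not acute, so the smallest enclosing circle has P_1P_3 as diameter.
Centre = midpoint of P_1P_3 = (-1.5, -2.75), r² = 87.25/4 = 21.8125.
Centre = (-1.5, -2.75).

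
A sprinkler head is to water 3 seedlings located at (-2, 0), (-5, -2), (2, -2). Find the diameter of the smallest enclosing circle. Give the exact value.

Call the three points A, B, C in the order given.
Side lengths²: AB² = 13, AC² = 20, BC² = 49.
Since BC² = 49 ≥ 20 + 13 = 33, the angle opposite BC is not acute, so the smallest enclosing circle has BC as diameter.
Centre = midpoint of BC = (-1.5, -2), r² = 49/4 = 12.25.
Diameter = 2r = 2√(12.25) = 7.

7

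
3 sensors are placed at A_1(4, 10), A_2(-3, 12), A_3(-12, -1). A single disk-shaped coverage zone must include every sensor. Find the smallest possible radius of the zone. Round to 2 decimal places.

Side lengths²: A_1A_2² = 53, A_1A_3² = 377, A_2A_3² = 250.
Since A_1A_3² = 377 ≥ 250 + 53 = 303, the angle opposite A_1A_3 is not acute, so the smallest enclosing circle has A_1A_3 as diameter.
Centre = midpoint of A_1A_3 = (-4, 4.5), r² = 377/4 = 94.25.
r = √(94.25) ≈ 9.71.

9.71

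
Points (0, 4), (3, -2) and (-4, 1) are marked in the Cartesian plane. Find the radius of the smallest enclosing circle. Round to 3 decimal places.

3.870

Call the three points A, B, C in the order given.
Side lengths²: AB² = 45, AC² = 25, BC² = 58.
Since BC² = 58 < 45 + 25 = 70, the triangle is acute, so the smallest enclosing circle is the circumcircle.
Circumcentre = (-5/22, 3/22), r² = 3625/242.
r = √(3625/242) ≈ 3.870.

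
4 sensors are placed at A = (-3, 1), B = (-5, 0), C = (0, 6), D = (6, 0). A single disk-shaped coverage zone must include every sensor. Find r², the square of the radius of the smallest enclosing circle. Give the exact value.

30.5

A smallest enclosing disk is always determined by at most three of the input points on its boundary.
The minimum enclosing circle is determined by three boundary points: B, C, D.
Their circumcentre is (0.5, 0.5) with r² = 30.5.
The farthest remaining point A is at distance² 12.5 ≤ 30.5.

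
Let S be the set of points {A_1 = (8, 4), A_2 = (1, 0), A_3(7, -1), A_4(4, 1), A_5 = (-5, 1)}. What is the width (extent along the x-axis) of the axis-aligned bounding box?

13

max x = 8, min x = -5, so width = 13.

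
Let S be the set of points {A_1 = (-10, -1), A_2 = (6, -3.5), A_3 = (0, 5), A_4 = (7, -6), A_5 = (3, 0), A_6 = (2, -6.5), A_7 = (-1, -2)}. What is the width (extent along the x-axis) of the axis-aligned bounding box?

max x = 7, min x = -10, so width = 17.

17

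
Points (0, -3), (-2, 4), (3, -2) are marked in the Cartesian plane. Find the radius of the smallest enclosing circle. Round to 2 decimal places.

3.91

Call the three points A, B, C in the order given.
Side lengths²: AB² = 53, AC² = 10, BC² = 61.
Since BC² = 61 < 53 + 10 = 63, the triangle is acute, so the smallest enclosing circle is the circumcircle.
Circumcentre = (17/46, 41/46), r² = 16165/1058.
r = √(16165/1058) ≈ 3.91.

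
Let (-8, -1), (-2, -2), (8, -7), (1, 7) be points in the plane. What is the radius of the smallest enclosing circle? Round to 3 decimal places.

By Welzl's lemma the MEC is supported by two points (diametrically opposite) or three points (on a circumcircle).
The minimum enclosing circle is determined by three boundary points: (-8, -1), (8, -7), (1, 7).
Their circumcentre is (21/26, -24/13) with r² = 52925/676.
The farthest remaining point (-2, -2) is at distance² 5345/676 ≤ 52925/676.
r = √(52925/676) ≈ 8.848.

8.848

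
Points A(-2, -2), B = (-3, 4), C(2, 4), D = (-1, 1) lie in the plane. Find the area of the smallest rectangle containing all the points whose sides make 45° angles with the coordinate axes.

In coordinates u = x + y, v = x − y the rectangle is axis-aligned; the map (x,y)→(u,v) scales areas by 2.
u-values: -4, 1, 6, 0; range = 6 − (-4) = 10.
v-values: 0, -7, -2, -2; range = 0 − (-7) = 7.
Area = (10 × 7) / 2 = 35.

35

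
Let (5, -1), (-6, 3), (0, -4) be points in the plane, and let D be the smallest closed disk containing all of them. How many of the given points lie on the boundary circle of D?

Call the three points A, B, C in the order given.
Side lengths²: AB² = 137, AC² = 34, BC² = 85.
Since AB² = 137 ≥ 85 + 34 = 119, the angle opposite AB is not acute, so the smallest enclosing circle has AB as diameter.
Centre = midpoint of AB = (-0.5, 1), r² = 137/4 = 34.25.
The points at distance exactly r from the centre are (5, -1), (-6, 3) — 2 points.

2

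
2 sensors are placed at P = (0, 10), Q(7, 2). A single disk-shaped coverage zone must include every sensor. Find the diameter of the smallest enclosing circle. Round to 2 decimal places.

The smallest circle enclosing two points has them as diameter endpoints.
Centre = midpoint = (3.5, 6); r² = |PQ|²/4 = 113/4 = 28.25.
Diameter = 2r = 2√(28.25) ≈ 10.63.

10.63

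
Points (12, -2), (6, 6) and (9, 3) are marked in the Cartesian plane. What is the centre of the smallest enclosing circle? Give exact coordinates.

(9, 2)

Call the three points A, B, C in the order given.
Side lengths²: AB² = 100, AC² = 34, BC² = 18.
Since AB² = 100 ≥ 34 + 18 = 52, the angle opposite AB is not acute, so the smallest enclosing circle has AB as diameter.
Centre = midpoint of AB = (9, 2), r² = 100/4 = 25.
Centre = (9, 2).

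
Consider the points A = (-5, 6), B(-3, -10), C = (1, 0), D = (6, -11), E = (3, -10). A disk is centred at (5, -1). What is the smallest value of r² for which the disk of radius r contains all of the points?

149

The required radius is the distance from (5, -1) to the farthest point.
Squared distances: 149, 145, 17, 101, 85.
Maximum is 149, attained at A.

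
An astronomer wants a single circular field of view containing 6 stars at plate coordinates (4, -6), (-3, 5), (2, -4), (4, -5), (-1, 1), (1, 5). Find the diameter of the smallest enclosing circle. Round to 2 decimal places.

13.04

The farthest pair is (4, -6)–(-3, 5) with squared distance 170. The circle on this segment as diameter has centre (0.5, -0.5) and r² = 170/4 = 42.5.
Check (2, -4): distance² to centre = 14.5 ≤ 42.5, so it lies inside.
All remaining points lie in this disk, and no smaller disk contains both endpoints, so this is the minimum enclosing circle.
Diameter = 2r = 2√(42.5) ≈ 13.04.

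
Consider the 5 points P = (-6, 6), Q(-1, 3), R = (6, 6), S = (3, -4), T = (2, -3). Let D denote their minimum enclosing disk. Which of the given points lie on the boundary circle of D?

P, R, S

The minimum enclosing circle of a finite set is fixed by two of the points (as a diameter) or three (as a circumcircle).
The minimum enclosing circle is determined by three boundary points: P, R, S.
Their circumcentre is (0, 2.35) with r² = 49.3225.
The farthest remaining point T is at distance² 32.6225 ≤ 49.3225.
The points at distance exactly r from the centre are P, R, S — 3 points.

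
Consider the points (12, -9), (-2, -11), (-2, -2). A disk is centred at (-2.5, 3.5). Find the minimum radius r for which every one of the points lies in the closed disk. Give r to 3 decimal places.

19.144

The required radius is the distance from (-2.5, 3.5) to the farthest point.
Squared distances: 366.5, 210.5, 30.5.
Maximum is 366.5, attained at (12, -9).
r = √(366.5) ≈ 19.144.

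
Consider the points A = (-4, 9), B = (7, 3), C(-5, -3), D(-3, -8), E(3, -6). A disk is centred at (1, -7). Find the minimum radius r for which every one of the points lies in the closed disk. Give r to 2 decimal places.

16.76

The required radius is the distance from (1, -7) to the farthest point.
Squared distances: 281, 136, 52, 17, 5.
Maximum is 281, attained at A.
r = √281 ≈ 16.76.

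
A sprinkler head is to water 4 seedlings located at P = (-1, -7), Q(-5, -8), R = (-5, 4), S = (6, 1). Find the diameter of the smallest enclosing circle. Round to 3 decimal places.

14.732

By Welzl's lemma the MEC is supported by two points (diametrically opposite) or three points (on a circumcircle).
The minimum enclosing circle is determined by three boundary points: Q, R, S.
Their circumcentre is (-8/11, -2) with r² = 6565/121.
The farthest remaining point P is at distance² 3034/121 ≤ 6565/121.
Diameter = 2r = 2√(6565/121) ≈ 14.732.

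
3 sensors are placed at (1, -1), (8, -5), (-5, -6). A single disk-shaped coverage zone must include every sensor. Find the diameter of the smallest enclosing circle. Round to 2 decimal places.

Call the three points A, B, C in the order given.
Side lengths²: AB² = 65, AC² = 61, BC² = 170.
Since BC² = 170 ≥ 65 + 61 = 126, the angle opposite BC is not acute, so the smallest enclosing circle has BC as diameter.
Centre = midpoint of BC = (1.5, -5.5), r² = 170/4 = 42.5.
Diameter = 2r = 2√(42.5) ≈ 13.04.

13.04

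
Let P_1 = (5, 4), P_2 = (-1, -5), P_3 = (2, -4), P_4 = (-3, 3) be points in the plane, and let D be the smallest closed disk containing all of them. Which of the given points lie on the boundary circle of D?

The minimum enclosing circle of a finite set is fixed by two of the points (as a diameter) or three (as a circumcircle).
The minimum enclosing circle is determined by three boundary points: P_1, P_2, P_4.
Their circumcentre is (16/11, -3/22) with r² = 14365/484.
The farthest remaining point P_3 is at distance² 7369/484 ≤ 14365/484.
The points at distance exactly r from the centre are P_1, P_2, P_4 — 3 points.

P_1, P_2, P_4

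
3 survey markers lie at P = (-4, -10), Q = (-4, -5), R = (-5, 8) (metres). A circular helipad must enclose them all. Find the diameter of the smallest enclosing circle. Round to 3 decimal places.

18.028

Side lengths²: PQ² = 25, PR² = 325, QR² = 170.
Since PR² = 325 ≥ 170 + 25 = 195, the angle opposite PR is not acute, so the smallest enclosing circle has PR as diameter.
Centre = midpoint of PR = (-4.5, -1), r² = 325/4 = 81.25.
Diameter = 2r = 2√(81.25) ≈ 18.028.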